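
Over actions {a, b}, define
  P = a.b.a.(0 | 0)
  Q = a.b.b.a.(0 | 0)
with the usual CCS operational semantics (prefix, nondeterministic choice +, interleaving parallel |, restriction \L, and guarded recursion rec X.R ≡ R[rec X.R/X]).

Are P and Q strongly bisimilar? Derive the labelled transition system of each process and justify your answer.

LTS(P): 4 reachable states
  m0 = a.b.a.(0 | 0) → -a-> m1
  m1 = b.a.(0 | 0) → -b-> m2
  m2 = a.(0 | 0) → -a-> m3
  m3 = 0 | 0 → stopped
LTS(Q): 5 reachable states
  n0 = a.b.b.a.(0 | 0) → -a-> n1
  n1 = b.b.a.(0 | 0) → -b-> n2
  n2 = b.a.(0 | 0) → -b-> n3
  n3 = a.(0 | 0) → -a-> n4
  n4 = 0 | 0 → stopped
Partition-refinement fixed point:
  B0 = {m0}
  B1 = {m1, n2}
  B2 = {m2, n3}
  B3 = {m3, n4}
  B4 = {n0}
  B5 = {n1}
m0 ∈ B0, n0 ∈ B4 → different blocks

P ≁ Q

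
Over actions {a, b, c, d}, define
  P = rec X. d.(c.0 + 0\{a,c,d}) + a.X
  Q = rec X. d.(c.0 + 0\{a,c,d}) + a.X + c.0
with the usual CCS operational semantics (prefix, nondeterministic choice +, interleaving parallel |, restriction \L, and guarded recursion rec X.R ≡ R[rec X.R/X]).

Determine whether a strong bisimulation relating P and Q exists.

LTS(P): 3 reachable states
  m0 = rec X. d.(c.0 + 0\{a,c,d}) + a.X has moves -a-> m0, -d-> m1
  m1 = c.0 + 0\{a,c,d} has moves -c-> m2
  m2 = 0 has moves deadlocked
LTS(Q): 3 reachable states
  n0 = rec X. d.(c.0 + 0\{a,c,d}) + a.X + c.0 has moves -a-> n0, -c-> n1, -d-> n2
  n1 = 0 has moves deadlocked
  n2 = c.0 + 0\{a,c,d} has moves -c-> n1
Coarsest stable partition (strong bisimilarity classes):
  B0 = {m0}
  B1 = {m1, n2}
  B2 = {m2, n1}
  B3 = {n0}
m0 ∈ B0, n0 ∈ B3 → different blocks

P ≁ Q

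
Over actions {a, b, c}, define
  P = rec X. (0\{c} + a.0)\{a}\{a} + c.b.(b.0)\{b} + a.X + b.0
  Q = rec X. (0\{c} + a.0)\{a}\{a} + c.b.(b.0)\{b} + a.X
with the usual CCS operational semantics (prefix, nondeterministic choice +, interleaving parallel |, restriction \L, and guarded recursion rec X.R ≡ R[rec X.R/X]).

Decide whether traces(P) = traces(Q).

trace-distinct — witness ⟨b⟩

Reachable graph of P (4 states):
  s0 = rec X. (0\{c} + a.0)\{a}\{a} + c.b.(b.0)\{b} + a.X + b.0 ⊢ -a-> s0, -b-> s1, -c-> s2
  s1 = 0 ⊢ ·
  s2 = b.(b.0)\{b} ⊢ -b-> s3
  s3 = (b.0)\{b} ⊢ ·
Reachable graph of Q (3 states):
  t0 = rec X. (0\{c} + a.0)\{a}\{a} + c.b.(b.0)\{b} + a.X ⊢ -a-> t0, -c-> t1
  t1 = b.(b.0)\{b} ⊢ -b-> t2
  t2 = (b.0)\{b} ⊢ ·
Run σ = ⟨b⟩ on P: start {s0}
  [1] b ⇒ {s1}
  ✓ P
Run σ = ⟨b⟩ on Q: start {t0}
  [1] b ⇒ ∅ (Q stuck)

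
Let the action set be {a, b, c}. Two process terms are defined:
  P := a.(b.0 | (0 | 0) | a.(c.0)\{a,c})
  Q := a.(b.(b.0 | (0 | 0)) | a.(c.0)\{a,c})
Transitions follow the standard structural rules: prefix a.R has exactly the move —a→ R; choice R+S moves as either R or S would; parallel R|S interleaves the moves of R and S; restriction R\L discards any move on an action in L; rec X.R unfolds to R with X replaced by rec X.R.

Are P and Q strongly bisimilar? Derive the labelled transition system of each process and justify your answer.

P ≁ Q

LTS(P): 5 reachable states
  p0 = a.(b.0 | (0 | 0) | a.(c.0)\{a,c}) ⊢ ··a··> p1
  p1 = b.0 | (0 | 0) | a.(c.0)\{a,c} ⊢ ··a··> p2, ··b··> p3
  p2 = b.0 | (0 | 0) | (c.0)\{a,c} ⊢ ··b··> p4
  p3 = 0 | (0 | 0) | a.(c.0)\{a,c} ⊢ ··a··> p4
  p4 = 0 | (0 | 0) | (c.0)\{a,c} ⊢ deadlocked
LTS(Q): 7 reachable states
  q0 = a.(b.(b.0 | (0 | 0)) | a.(c.0)\{a,c}) ⊢ ··a··> q1
  q1 = b.(b.0 | (0 | 0)) | a.(c.0)\{a,c} ⊢ ··a··> q2, ··b··> q3
  q2 = b.(b.0 | (0 | 0)) | (c.0)\{a,c} ⊢ ··b··> q4
  q3 = b.0 | (0 | 0) | a.(c.0)\{a,c} ⊢ ··a··> q4, ··b··> q5
  q4 = b.0 | (0 | 0) | (c.0)\{a,c} ⊢ ··b··> q6
  q5 = 0 | (0 | 0) | a.(c.0)\{a,c} ⊢ ··a··> q6
  q6 = 0 | (0 | 0) | (c.0)\{a,c} ⊢ deadlocked
Coarsest stable partition (strong bisimilarity classes):
  B0 = {p0}
  B1 = {p1, q3}
  B2 = {p2, q4}
  B3 = {p4, q6}
  B4 = {p3, q5}
  B5 = {q0}
  B6 = {q1}
  B7 = {q2}
p0 ∈ B0, q0 ∈ B5 → different blocks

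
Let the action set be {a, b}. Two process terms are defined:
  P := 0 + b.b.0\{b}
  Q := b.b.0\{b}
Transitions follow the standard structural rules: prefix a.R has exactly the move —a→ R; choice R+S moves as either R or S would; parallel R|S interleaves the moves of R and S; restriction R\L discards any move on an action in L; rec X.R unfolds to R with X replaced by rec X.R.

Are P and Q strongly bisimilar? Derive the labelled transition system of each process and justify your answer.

Reachable graph of P (3 states):
  m0 = 0 + b.b.0\{b} :: -b-> m1
  m1 = b.0\{b} :: -b-> m2
  m2 = 0\{b} :: (no moves)
Reachable graph of Q (3 states):
  n0 = b.b.0\{b} :: -b-> n1
  n1 = b.0\{b} :: -b-> n2
  n2 = 0\{b} :: (no moves)
Coarsest stable partition (strong bisimilarity classes):
  B0 = {m0, n0}
  B1 = {m1, n1}
  B2 = {m2, n2}
m0 ∈ B0, n0 ∈ B0 → same block

P ~ Q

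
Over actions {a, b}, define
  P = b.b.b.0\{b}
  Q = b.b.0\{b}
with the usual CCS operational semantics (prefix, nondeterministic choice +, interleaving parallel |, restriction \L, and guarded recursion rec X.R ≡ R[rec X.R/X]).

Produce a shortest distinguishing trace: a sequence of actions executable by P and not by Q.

Reachable graph of P (4 states):
  m0 = b.b.b.0\{b} | —b→ m1
  m1 = b.b.0\{b} | —b→ m2
  m2 = b.0\{b} | —b→ m3
  m3 = 0\{b} | ∅
Reachable graph of Q (3 states):
  n0 = b.b.0\{b} | —b→ n1
  n1 = b.0\{b} | —b→ n2
  n2 = 0\{b} | ∅
Executing bbb from P (initial set {m0}):
  after b @ step 1: {m1}
  after b @ step 2: {m2}
  after b @ step 3: {m3}
  P completes σ.
Executing bbb from Q (initial set {n0}):
  after b @ step 1: {n1}
  after b @ step 2: {n2}
  after b @ step 3: ∅ (Q stuck)

bbb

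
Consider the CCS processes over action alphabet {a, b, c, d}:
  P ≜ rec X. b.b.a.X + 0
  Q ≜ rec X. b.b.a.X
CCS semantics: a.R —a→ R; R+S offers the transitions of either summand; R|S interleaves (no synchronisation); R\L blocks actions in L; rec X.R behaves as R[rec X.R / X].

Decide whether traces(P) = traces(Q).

P's transition system — 3 states:
  u0 = rec X. b.b.a.X + 0 | -b-> u1
  u1 = b.a.(rec X. b.b.a.X + 0) | -b-> u2
  u2 = a.(rec X. b.b.a.X + 0) | -a-> u0
Q's transition system — 3 states:
  v0 = rec X. b.b.a.X | -b-> v1
  v1 = b.a.(rec X. b.b.a.X) | -b-> v2
  v2 = a.(rec X. b.b.a.X) | -a-> v0
Bisimilarity quotient blocks:
  B0 = {u0, v0}
  B1 = {u1, v1}
  B2 = {u2, v2}
u0 ∈ B0, v0 ∈ B0 → same block
Bisimilar ⇒ trace-equivalent.

YES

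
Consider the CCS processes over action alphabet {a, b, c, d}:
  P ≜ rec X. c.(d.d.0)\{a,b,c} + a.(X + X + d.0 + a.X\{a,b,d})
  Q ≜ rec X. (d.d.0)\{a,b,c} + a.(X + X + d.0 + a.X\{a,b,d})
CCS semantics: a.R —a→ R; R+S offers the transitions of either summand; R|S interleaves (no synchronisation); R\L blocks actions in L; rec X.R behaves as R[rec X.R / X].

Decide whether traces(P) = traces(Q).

traces(P) ≠ traces(Q) — witness ⟨c⟩

P's transition system — 8 states:
  u0 = rec X. c.(d.d.0)\{a,b,c} + a.(X + X + d.0 + a.X\{a,b,d}) ⊢ -a-> u1, -c-> u2
  u1 = (rec X. c.(d.d.0)\{a,b,c} + a.(X + X + d.0 + a.X\{a,b,d})) + (rec X. c.(d.d.0)\{a,b,c} + a.(X + X + d.0 + a.X\{a,b,d})) + d.0 + a.(rec X. c.(d.d.0)\{a,b,c} + a.(X + X + d.0 + a.X\{a,b,d}))\{a,b,d} ⊢ -a-> u1, -a-> u3, -c-> u2, -d-> u4
  u2 = (d.d.0)\{a,b,c} ⊢ -d-> u5
  u3 = (rec X. c.(d.d.0)\{a,b,c} + a.(X + X + d.0 + a.X\{a,b,d}))\{a,b,d} ⊢ -c-> u6
  u4 = 0 ⊢ stopped
  u5 = (d.0)\{a,b,c} ⊢ -d-> u7
  u6 = (d.d.0)\{a,b,c}\{a,b,d} ⊢ stopped
  u7 = 0\{a,b,c} ⊢ stopped
Q's transition system — 6 states:
  v0 = rec X. (d.d.0)\{a,b,c} + a.(X + X + d.0 + a.X\{a,b,d}) ⊢ -a-> v1, -d-> v2
  v1 = (rec X. (d.d.0)\{a,b,c} + a.(X + X + d.0 + a.X\{a,b,d})) + (rec X. (d.d.0)\{a,b,c} + a.(X + X + d.0 + a.X\{a,b,d})) + d.0 + a.(rec X. (d.d.0)\{a,b,c} + a.(X + X + d.0 + a.X\{a,b,d}))\{a,b,d} ⊢ -a-> v1, -a-> v3, -d-> v2, -d-> v4
  v2 = (d.0)\{a,b,c} ⊢ -d-> v5
  v3 = (rec X. (d.d.0)\{a,b,c} + a.(X + X + d.0 + a.X\{a,b,d}))\{a,b,d} ⊢ stopped
  v4 = 0 ⊢ stopped
  v5 = 0\{a,b,c} ⊢ stopped
Executing c from P (initial set {u0}):
  step 1 (c): {u2}
  — P admits the full trace.
Executing c from Q (initial set {v0}):
  step 1 (c): ∅  — Q cannot continue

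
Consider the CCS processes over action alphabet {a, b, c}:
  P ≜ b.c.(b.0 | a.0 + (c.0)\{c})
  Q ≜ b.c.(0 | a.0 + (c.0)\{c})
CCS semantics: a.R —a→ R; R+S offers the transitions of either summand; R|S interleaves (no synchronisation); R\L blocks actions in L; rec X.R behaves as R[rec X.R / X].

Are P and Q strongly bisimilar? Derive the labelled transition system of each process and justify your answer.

P's transition system — 6 states:
  m0 = b.c.(b.0 | a.0 + (c.0)\{c}) → =b=> m1
  m1 = c.(b.0 | a.0 + (c.0)\{c}) → =c=> m2
  m2 = b.0 | a.0 + (c.0)\{c} → =a=> m3, =b=> m4
  m3 = b.0 | 0 → =b=> m5
  m4 = 0 | a.0 → =a=> m5
  m5 = 0 | 0 → (no moves)
Q's transition system — 4 states:
  n0 = b.c.(0 | a.0 + (c.0)\{c}) → =b=> n1
  n1 = c.(0 | a.0 + (c.0)\{c}) → =c=> n2
  n2 = 0 | a.0 + (c.0)\{c} → =a=> n3
  n3 = 0 | 0 → (no moves)
Bisimilarity quotient blocks:
  B0 = {m0}
  B1 = {m1}
  B2 = {m2}
  B3 = {m4, n2}
  B4 = {m5, n3}
  B5 = {m3}
  B6 = {n0}
  B7 = {n1}
m0 ∈ B0, n0 ∈ B6 → different blocks

NO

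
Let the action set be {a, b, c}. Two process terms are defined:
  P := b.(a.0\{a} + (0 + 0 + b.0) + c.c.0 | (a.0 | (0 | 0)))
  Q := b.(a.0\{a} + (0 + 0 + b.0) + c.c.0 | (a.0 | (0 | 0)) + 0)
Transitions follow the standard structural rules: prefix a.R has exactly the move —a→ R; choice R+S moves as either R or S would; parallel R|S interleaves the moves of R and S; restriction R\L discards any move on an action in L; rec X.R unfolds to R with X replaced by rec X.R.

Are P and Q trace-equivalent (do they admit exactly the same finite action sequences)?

Reachable graph of P (9 states):
  m0 = b.(a.0\{a} + (0 + 0 + b.0) + c.c.0 | (a.0 | (0 | 0))) ⊢ --b--▸ m1
  m1 = a.0\{a} + (0 + 0 + b.0) + c.c.0 | (a.0 | (0 | 0)) ⊢ --a--▸ m2, --a--▸ m3, --b--▸ m4, --c--▸ m5
  m2 = 0\{a} ⊢ (no moves)
  m3 = c.c.0 | (0 | (0 | 0)) ⊢ --c--▸ m6
  m4 = 0 ⊢ (no moves)
  m5 = c.0 | (a.0 | (0 | 0)) ⊢ --a--▸ m6, --c--▸ m7
  m6 = c.0 | (0 | (0 | 0)) ⊢ --c--▸ m8
  m7 = 0 | (a.0 | (0 | 0)) ⊢ --a--▸ m8
  m8 = 0 | (0 | (0 | 0)) ⊢ (no moves)
Reachable graph of Q (9 states):
  n0 = b.(a.0\{a} + (0 + 0 + b.0) + c.c.0 | (a.0 | (0 | 0)) + 0) ⊢ --b--▸ n1
  n1 = a.0\{a} + (0 + 0 + b.0) + c.c.0 | (a.0 | (0 | 0)) + 0 ⊢ --a--▸ n2, --a--▸ n3, --b--▸ n4, --c--▸ n5
  n2 = 0\{a} ⊢ (no moves)
  n3 = c.c.0 | (0 | (0 | 0)) ⊢ --c--▸ n6
  n4 = 0 ⊢ (no moves)
  n5 = c.0 | (a.0 | (0 | 0)) ⊢ --a--▸ n6, --c--▸ n7
  n6 = c.0 | (0 | (0 | 0)) ⊢ --c--▸ n8
  n7 = 0 | (a.0 | (0 | 0)) ⊢ --a--▸ n8
  n8 = 0 | (0 | (0 | 0)) ⊢ (no moves)
Partition-refinement fixed point:
  B0 = {m0, n0}
  B1 = {m1, n1}
  B2 = {m2, m4, m8, n2, n4, n8}
  B3 = {m3, n3}
  B4 = {m6, n6}
  B5 = {m5, n5}
  B6 = {m7, n7}
m0 ∈ B0, n0 ∈ B0 → same block
Bisimilar ⇒ trace-equivalent.

traces(P) = traces(Q)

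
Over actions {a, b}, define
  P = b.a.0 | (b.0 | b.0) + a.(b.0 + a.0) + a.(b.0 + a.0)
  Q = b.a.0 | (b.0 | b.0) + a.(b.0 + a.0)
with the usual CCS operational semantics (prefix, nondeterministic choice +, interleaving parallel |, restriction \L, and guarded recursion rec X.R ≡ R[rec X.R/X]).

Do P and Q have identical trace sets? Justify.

trace-equivalent

P's transition system — 14 states:
  u0 = b.a.0 | (b.0 | b.0) + a.(b.0 + a.0) + a.(b.0 + a.0) ⊢ —a→ u1, —b→ u2, —b→ u3, —b→ u4
  u1 = b.0 + a.0 ⊢ —a→ u5, —b→ u5
  u2 = a.0 | (b.0 | b.0) ⊢ —a→ u6, —b→ u7, —b→ u8
  u3 = b.a.0 | (0 | b.0) ⊢ —b→ u7, —b→ u9
  u4 = b.a.0 | (b.0 | 0) ⊢ —b→ u8, —b→ u9
  u5 = 0 ⊢ stopped
  u6 = 0 | (b.0 | b.0) ⊢ —b→ u10, —b→ u11
  u7 = a.0 | (0 | b.0) ⊢ —a→ u10, —b→ u12
  u8 = a.0 | (b.0 | 0) ⊢ —a→ u11, —b→ u12
  u9 = b.a.0 | (0 | 0) ⊢ —b→ u12
  u10 = 0 | (0 | b.0) ⊢ —b→ u13
  u11 = 0 | (b.0 | 0) ⊢ —b→ u13
  u12 = a.0 | (0 | 0) ⊢ —a→ u13
  u13 = 0 | (0 | 0) ⊢ stopped
Q's transition system — 14 states:
  v0 = b.a.0 | (b.0 | b.0) + a.(b.0 + a.0) ⊢ —a→ v1, —b→ v2, —b→ v3, —b→ v4
  v1 = b.0 + a.0 ⊢ —a→ v5, —b→ v5
  v2 = a.0 | (b.0 | b.0) ⊢ —a→ v6, —b→ v7, —b→ v8
  v3 = b.a.0 | (0 | b.0) ⊢ —b→ v7, —b→ v9
  v4 = b.a.0 | (b.0 | 0) ⊢ —b→ v8, —b→ v9
  v5 = 0 ⊢ stopped
  v6 = 0 | (b.0 | b.0) ⊢ —b→ v10, —b→ v11
  v7 = a.0 | (0 | b.0) ⊢ —a→ v10, —b→ v12
  v8 = a.0 | (b.0 | 0) ⊢ —a→ v11, —b→ v12
  v9 = b.a.0 | (0 | 0) ⊢ —b→ v12
  v10 = 0 | (0 | b.0) ⊢ —b→ v13
  v11 = 0 | (b.0 | 0) ⊢ —b→ v13
  v12 = a.0 | (0 | 0) ⊢ —a→ v13
  v13 = 0 | (0 | 0) ⊢ stopped
Coarsest stable partition (strong bisimilarity classes):
  B0 = {u0, v0}
  B1 = {u3, u4, v3, v4}
  B2 = {u7, u8, v7, v8}
  B3 = {u10, u11, v10, v11}
  B4 = {u13, u5, v13, v5}
  B5 = {u12, v12}
  B6 = {u9, v9}
  B7 = {u1, v1}
  B8 = {u2, v2}
  B9 = {u6, v6}
u0 ∈ B0, v0 ∈ B0 → same block
Bisimilar ⇒ trace-equivalent.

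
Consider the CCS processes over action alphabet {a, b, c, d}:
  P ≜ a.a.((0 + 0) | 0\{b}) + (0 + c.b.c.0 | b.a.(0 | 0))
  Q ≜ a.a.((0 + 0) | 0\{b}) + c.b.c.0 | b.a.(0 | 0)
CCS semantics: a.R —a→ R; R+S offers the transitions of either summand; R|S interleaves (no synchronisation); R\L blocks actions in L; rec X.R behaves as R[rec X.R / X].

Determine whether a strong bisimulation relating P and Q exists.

YES

Reachable graph of P (14 states):
  p0 = a.a.((0 + 0) | 0\{b}) + (0 + c.b.c.0 | b.a.(0 | 0)) :: --a--▸ p1, --b--▸ p2, --c--▸ p3
  p1 = a.((0 + 0) | 0\{b}) :: --a--▸ p4
  p2 = c.b.c.0 | a.(0 | 0) :: --a--▸ p5, --c--▸ p6
  p3 = b.c.0 | b.a.(0 | 0) :: --b--▸ p6, --b--▸ p7
  p4 = (0 + 0) | 0\{b} :: deadlocked
  p5 = c.b.c.0 | (0 | 0) :: --c--▸ p8
  p6 = b.c.0 | a.(0 | 0) :: --a--▸ p8, --b--▸ p9
  p7 = c.0 | b.a.(0 | 0) :: --b--▸ p9, --c--▸ p10
  p8 = b.c.0 | (0 | 0) :: --b--▸ p11
  p9 = c.0 | a.(0 | 0) :: --a--▸ p11, --c--▸ p12
  p10 = 0 | b.a.(0 | 0) :: --b--▸ p12
  p11 = c.0 | (0 | 0) :: --c--▸ p13
  p12 = 0 | a.(0 | 0) :: --a--▸ p13
  p13 = 0 | (0 | 0) :: deadlocked
Reachable graph of Q (14 states):
  q0 = a.a.((0 + 0) | 0\{b}) + c.b.c.0 | b.a.(0 | 0) :: --a--▸ q1, --b--▸ q2, --c--▸ q3
  q1 = a.((0 + 0) | 0\{b}) :: --a--▸ q4
  q2 = c.b.c.0 | a.(0 | 0) :: --a--▸ q5, --c--▸ q6
  q3 = b.c.0 | b.a.(0 | 0) :: --b--▸ q6, --b--▸ q7
  q4 = (0 + 0) | 0\{b} :: deadlocked
  q5 = c.b.c.0 | (0 | 0) :: --c--▸ q8
  q6 = b.c.0 | a.(0 | 0) :: --a--▸ q8, --b--▸ q9
  q7 = c.0 | b.a.(0 | 0) :: --b--▸ q9, --c--▸ q10
  q8 = b.c.0 | (0 | 0) :: --b--▸ q11
  q9 = c.0 | a.(0 | 0) :: --a--▸ q11, --c--▸ q12
  q10 = 0 | b.a.(0 | 0) :: --b--▸ q12
  q11 = c.0 | (0 | 0) :: --c--▸ q13
  q12 = 0 | a.(0 | 0) :: --a--▸ q13
  q13 = 0 | (0 | 0) :: deadlocked
Bisimilarity quotient blocks:
  B0 = {p0, q0}
  B1 = {p3, q3}
  B2 = {p6, q6}
  B3 = {p9, q9}
  B4 = {p11, q11}
  B5 = {p13, p4, q13, q4}
  B6 = {p1, p12, q1, q12}
  B7 = {p8, q8}
  B8 = {p7, q7}
  B9 = {p10, q10}
  B10 = {p2, q2}
  B11 = {p5, q5}
p0 ∈ B0, q0 ∈ B0 → same block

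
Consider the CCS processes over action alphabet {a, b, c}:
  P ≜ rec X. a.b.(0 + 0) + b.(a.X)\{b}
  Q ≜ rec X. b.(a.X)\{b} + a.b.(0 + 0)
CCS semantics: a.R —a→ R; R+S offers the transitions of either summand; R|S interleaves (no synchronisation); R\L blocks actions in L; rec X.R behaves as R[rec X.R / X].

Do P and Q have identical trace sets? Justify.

LTS(P): 6 reachable states
  p0 = rec X. a.b.(0 + 0) + b.(a.X)\{b} :: =a=> p1, =b=> p2
  p1 = b.(0 + 0) :: =b=> p3
  p2 = (a.(rec X. a.b.(0 + 0) + b.(a.X)\{b}))\{b} :: =a=> p4
  p3 = 0 + 0 :: (no moves)
  p4 = (rec X. a.b.(0 + 0) + b.(a.X)\{b})\{b} :: =a=> p5
  p5 = (b.(0 + 0))\{b} :: (no moves)
LTS(Q): 6 reachable states
  q0 = rec X. b.(a.X)\{b} + a.b.(0 + 0) :: =a=> q1, =b=> q2
  q1 = b.(0 + 0) :: =b=> q3
  q2 = (a.(rec X. b.(a.X)\{b} + a.b.(0 + 0)))\{b} :: =a=> q4
  q3 = 0 + 0 :: (no moves)
  q4 = (rec X. b.(a.X)\{b} + a.b.(0 + 0))\{b} :: =a=> q5
  q5 = (b.(0 + 0))\{b} :: (no moves)
Bisimilarity quotient blocks:
  B0 = {p0, q0}
  B1 = {p1, q1}
  B2 = {p3, p5, q3, q5}
  B3 = {p2, q2}
  B4 = {p4, q4}
p0 ∈ B0, q0 ∈ B0 → same block
Bisimilar ⇒ trace-equivalent.

YES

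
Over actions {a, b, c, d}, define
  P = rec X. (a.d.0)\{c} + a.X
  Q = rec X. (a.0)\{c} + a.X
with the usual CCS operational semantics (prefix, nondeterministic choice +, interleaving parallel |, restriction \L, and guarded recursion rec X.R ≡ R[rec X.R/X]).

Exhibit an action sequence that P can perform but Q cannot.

ad

P's transition system — 3 states:
  u0 = rec X. (a.d.0)\{c} + a.X | ··a··> u0, ··a··> u1
  u1 = (d.0)\{c} | ··d··> u2
  u2 = 0\{c} | ∅
Q's transition system — 2 states:
  v0 = rec X. (a.0)\{c} + a.X | ··a··> v0, ··a··> v1
  v1 = 0\{c} | ∅
Run σ = ⟨ad⟩ on P: start {u0}
  step 1 (a): {u0, u1}
  step 2 (d): {u2}
  P completes σ.
Run σ = ⟨ad⟩ on Q: start {v0}
  step 1 (a): {v0, v1}
  step 2 (d): ∅ (Q stuck)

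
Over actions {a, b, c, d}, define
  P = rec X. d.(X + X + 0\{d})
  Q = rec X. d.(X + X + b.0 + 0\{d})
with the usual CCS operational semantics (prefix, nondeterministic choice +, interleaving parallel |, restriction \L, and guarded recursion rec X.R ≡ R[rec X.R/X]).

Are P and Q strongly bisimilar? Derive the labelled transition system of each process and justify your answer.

NO

LTS(P): 2 reachable states
  p0 = rec X. d.(X + X + 0\{d}) :: =d=> p1
  p1 = (rec X. d.(X + X + 0\{d})) + (rec X. d.(X + X + 0\{d})) + 0\{d} :: =d=> p1
LTS(Q): 3 reachable states
  q0 = rec X. d.(X + X + b.0 + 0\{d}) :: =d=> q1
  q1 = (rec X. d.(X + X + b.0 + 0\{d})) + (rec X. d.(X + X + b.0 + 0\{d})) + b.0 + 0\{d} :: =b=> q2, =d=> q1
  q2 = 0 :: ∅
Partition-refinement fixed point:
  B0 = {p0, p1}
  B1 = {q0}
  B2 = {q1}
  B3 = {q2}
p0 ∈ B0, q0 ∈ B1 → different blocks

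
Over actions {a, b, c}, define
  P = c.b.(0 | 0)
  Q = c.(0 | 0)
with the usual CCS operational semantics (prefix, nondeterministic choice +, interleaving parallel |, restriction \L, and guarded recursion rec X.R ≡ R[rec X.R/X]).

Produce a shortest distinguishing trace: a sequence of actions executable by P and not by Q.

Reachable graph of P (3 states):
  u0 = c.b.(0 | 0) has moves -c-> u1
  u1 = b.(0 | 0) has moves -b-> u2
  u2 = 0 | 0 has moves ∅
Reachable graph of Q (2 states):
  v0 = c.(0 | 0) has moves -c-> v1
  v1 = 0 | 0 has moves ∅
Run σ = ⟨cb⟩ on P: start {u0}
  step 1 (c): {u1}
  step 2 (b): {u2}
  P completes σ.
Run σ = ⟨cb⟩ on Q: start {v0}
  step 1 (c): {v1}
  step 2 (b): ∅ (Q stuck)

cb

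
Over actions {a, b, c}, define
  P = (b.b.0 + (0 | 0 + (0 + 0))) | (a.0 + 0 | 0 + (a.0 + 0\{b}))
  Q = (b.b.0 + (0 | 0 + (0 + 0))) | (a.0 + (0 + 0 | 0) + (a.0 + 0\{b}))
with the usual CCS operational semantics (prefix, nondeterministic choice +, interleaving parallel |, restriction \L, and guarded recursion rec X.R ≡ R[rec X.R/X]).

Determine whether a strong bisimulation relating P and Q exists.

Reachable graph of P (6 states):
  u0 = (b.b.0 + (0 | 0 + (0 + 0))) | (a.0 + 0 | 0 + (a.0 + 0\{b})) ⊢ ··a··> u1, ··b··> u2
  u1 = (b.b.0 + (0 | 0 + (0 + 0))) | 0 ⊢ ··b··> u3
  u2 = b.0 | (a.0 + 0 | 0 + (a.0 + 0\{b})) ⊢ ··a··> u3, ··b··> u4
  u3 = b.0 | 0 ⊢ ··b··> u5
  u4 = 0 | (a.0 + 0 | 0 + (a.0 + 0\{b})) ⊢ ··a··> u5
  u5 = 0 | 0 ⊢ stopped
Reachable graph of Q (6 states):
  v0 = (b.b.0 + (0 | 0 + (0 + 0))) | (a.0 + (0 + 0 | 0) + (a.0 + 0\{b})) ⊢ ··a··> v1, ··b··> v2
  v1 = (b.b.0 + (0 | 0 + (0 + 0))) | 0 ⊢ ··b··> v3
  v2 = b.0 | (a.0 + (0 + 0 | 0) + (a.0 + 0\{b})) ⊢ ··a··> v3, ··b··> v4
  v3 = b.0 | 0 ⊢ ··b··> v5
  v4 = 0 | (a.0 + (0 + 0 | 0) + (a.0 + 0\{b})) ⊢ ··a··> v5
  v5 = 0 | 0 ⊢ stopped
Bisimilarity quotient blocks:
  B0 = {u0, v0}
  B1 = {u2, v2}
  B2 = {u4, v4}
  B3 = {u5, v5}
  B4 = {u3, v3}
  B5 = {u1, v1}
u0 ∈ B0, v0 ∈ B0 → same block

bisimilar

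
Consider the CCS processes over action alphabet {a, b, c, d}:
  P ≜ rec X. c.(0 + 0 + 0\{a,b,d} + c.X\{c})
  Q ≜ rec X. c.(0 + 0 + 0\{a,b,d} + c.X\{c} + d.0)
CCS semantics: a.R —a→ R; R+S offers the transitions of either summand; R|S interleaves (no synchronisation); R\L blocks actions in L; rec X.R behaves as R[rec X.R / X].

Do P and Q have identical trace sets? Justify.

Reachable graph of P (3 states):
  m0 = rec X. c.(0 + 0 + 0\{a,b,d} + c.X\{c}) → ··c··> m1
  m1 = 0 + 0 + 0\{a,b,d} + c.(rec X. c.(0 + 0 + 0\{a,b,d} + c.X\{c}))\{c} → ··c··> m2
  m2 = (rec X. c.(0 + 0 + 0\{a,b,d} + c.X\{c}))\{c} → ·
Reachable graph of Q (4 states):
  n0 = rec X. c.(0 + 0 + 0\{a,b,d} + c.X\{c} + d.0) → ··c··> n1
  n1 = 0 + 0 + 0\{a,b,d} + c.(rec X. c.(0 + 0 + 0\{a,b,d} + c.X\{c} + d.0))\{c} + d.0 → ··c··> n2, ··d··> n3
  n2 = (rec X. c.(0 + 0 + 0\{a,b,d} + c.X\{c} + d.0))\{c} → ·
  n3 = 0 → ·
Run σ = ⟨cd⟩ on Q: start {n0}
  step 1 (c): {n1}
  step 2 (d): {n3}
  Q completes σ.
Run σ = ⟨cd⟩ on P: start {m0}
  step 1 (c): {m1}
  step 2 (d): no successor for P

trace-distinct — witness ⟨cd⟩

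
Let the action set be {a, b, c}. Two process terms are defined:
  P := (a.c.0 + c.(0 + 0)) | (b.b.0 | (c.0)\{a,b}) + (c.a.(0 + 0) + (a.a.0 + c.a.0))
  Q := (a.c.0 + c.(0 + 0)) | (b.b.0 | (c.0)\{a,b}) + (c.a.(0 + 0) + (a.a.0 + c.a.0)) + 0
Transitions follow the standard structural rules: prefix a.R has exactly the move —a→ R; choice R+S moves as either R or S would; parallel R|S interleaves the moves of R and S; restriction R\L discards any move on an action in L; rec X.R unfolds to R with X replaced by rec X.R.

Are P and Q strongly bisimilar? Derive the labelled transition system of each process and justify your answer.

YES

LTS(P): 28 reachable states
  p0 = (a.c.0 + c.(0 + 0)) | (b.b.0 | (c.0)\{a,b}) + (c.a.(0 + 0) + (a.a.0 + c.a.0)) → --a--▸ p1, --a--▸ p2, --b--▸ p3, --c--▸ p1, --c--▸ p4, --c--▸ p5, --c--▸ p6
  p1 = a.0 → --a--▸ p7
  p2 = c.0 | (b.b.0 | (c.0)\{a,b}) → --b--▸ p8, --c--▸ p10, --c--▸ p9
  p3 = (a.c.0 + c.(0 + 0)) | (b.0 | (c.0)\{a,b}) → --a--▸ p8, --b--▸ p11, --c--▸ p12, --c--▸ p13
  p4 = (0 + 0) | (b.b.0 | (c.0)\{a,b}) → --b--▸ p12, --c--▸ p14
  p5 = (a.c.0 + c.(0 + 0)) | (b.b.0 | 0\{a,b}) → --a--▸ p10, --b--▸ p13, --c--▸ p14
  p6 = a.(0 + 0) → --a--▸ p15
  p7 = 0 → deadlocked
  p8 = c.0 | (b.0 | (c.0)\{a,b}) → --b--▸ p16, --c--▸ p17, --c--▸ p18
  p9 = 0 | (b.b.0 | (c.0)\{a,b}) → --b--▸ p17, --c--▸ p19
  p10 = c.0 | (b.b.0 | 0\{a,b}) → --b--▸ p18, --c--▸ p19
  p11 = (a.c.0 + c.(0 + 0)) | (0 | (c.0)\{a,b}) → --a--▸ p16, --c--▸ p20, --c--▸ p21
  p12 = (0 + 0) | (b.0 | (c.0)\{a,b}) → --b--▸ p20, --c--▸ p22
  p13 = (a.c.0 + c.(0 + 0)) | (b.0 | 0\{a,b}) → --a--▸ p18, --b--▸ p21, --c--▸ p22
  p14 = (0 + 0) | (b.b.0 | 0\{a,b}) → --b--▸ p22
  p15 = 0 + 0 → deadlocked
  p16 = c.0 | (0 | (c.0)\{a,b}) → --c--▸ p23, --c--▸ p24
  p17 = 0 | (b.0 | (c.0)\{a,b}) → --b--▸ p23, --c--▸ p25
  p18 = c.0 | (b.0 | 0\{a,b}) → --b--▸ p24, --c--▸ p25
  p19 = 0 | (b.b.0 | 0\{a,b}) → --b--▸ p25
  p20 = (0 + 0) | (0 | (c.0)\{a,b}) → --c--▸ p26
  p21 = (a.c.0 + c.(0 + 0)) | (0 | 0\{a,b}) → --a--▸ p24, --c--▸ p26
  p22 = (0 + 0) | (b.0 | 0\{a,b}) → --b--▸ p26
  p23 = 0 | (0 | (c.0)\{a,b}) → --c--▸ p27
  p24 = c.0 | (0 | 0\{a,b}) → --c--▸ p27
  p25 = 0 | (b.0 | 0\{a,b}) → --b--▸ p27
  p26 = (0 + 0) | (0 | 0\{a,b}) → deadlocked
  p27 = 0 | (0 | 0\{a,b}) → deadlocked
LTS(Q): 28 reachable states
  q0 = (a.c.0 + c.(0 + 0)) | (b.b.0 | (c.0)\{a,b}) + (c.a.(0 + 0) + (a.a.0 + c.a.0)) + 0 → --a--▸ q1, --a--▸ q2, --b--▸ q3, --c--▸ q1, --c--▸ q4, --c--▸ q5, --c--▸ q6
  q1 = a.0 → --a--▸ q7
  q2 = c.0 | (b.b.0 | (c.0)\{a,b}) → --b--▸ q8, --c--▸ q10, --c--▸ q9
  q3 = (a.c.0 + c.(0 + 0)) | (b.0 | (c.0)\{a,b}) → --a--▸ q8, --b--▸ q11, --c--▸ q12, --c--▸ q13
  q4 = (0 + 0) | (b.b.0 | (c.0)\{a,b}) → --b--▸ q12, --c--▸ q14
  q5 = (a.c.0 + c.(0 + 0)) | (b.b.0 | 0\{a,b}) → --a--▸ q10, --b--▸ q13, --c--▸ q14
  q6 = a.(0 + 0) → --a--▸ q15
  q7 = 0 → deadlocked
  q8 = c.0 | (b.0 | (c.0)\{a,b}) → --b--▸ q16, --c--▸ q17, --c--▸ q18
  q9 = 0 | (b.b.0 | (c.0)\{a,b}) → --b--▸ q17, --c--▸ q19
  q10 = c.0 | (b.b.0 | 0\{a,b}) → --b--▸ q18, --c--▸ q19
  q11 = (a.c.0 + c.(0 + 0)) | (0 | (c.0)\{a,b}) → --a--▸ q16, --c--▸ q20, --c--▸ q21
  q12 = (0 + 0) | (b.0 | (c.0)\{a,b}) → --b--▸ q20, --c--▸ q22
  q13 = (a.c.0 + c.(0 + 0)) | (b.0 | 0\{a,b}) → --a--▸ q18, --b--▸ q21, --c--▸ q22
  q14 = (0 + 0) | (b.b.0 | 0\{a,b}) → --b--▸ q22
  q15 = 0 + 0 → deadlocked
  q16 = c.0 | (0 | (c.0)\{a,b}) → --c--▸ q23, --c--▸ q24
  q17 = 0 | (b.0 | (c.0)\{a,b}) → --b--▸ q23, --c--▸ q25
  q18 = c.0 | (b.0 | 0\{a,b}) → --b--▸ q24, --c--▸ q25
  q19 = 0 | (b.b.0 | 0\{a,b}) → --b--▸ q25
  q20 = (0 + 0) | (0 | (c.0)\{a,b}) → --c--▸ q26
  q21 = (a.c.0 + c.(0 + 0)) | (0 | 0\{a,b}) → --a--▸ q24, --c--▸ q26
  q22 = (0 + 0) | (b.0 | 0\{a,b}) → --b--▸ q26
  q23 = 0 | (0 | (c.0)\{a,b}) → --c--▸ q27
  q24 = c.0 | (0 | 0\{a,b}) → --c--▸ q27
  q25 = 0 | (b.0 | 0\{a,b}) → --b--▸ q27
  q26 = (0 + 0) | (0 | 0\{a,b}) → deadlocked
  q27 = 0 | (0 | 0\{a,b}) → deadlocked
Coarsest stable partition (strong bisimilarity classes):
  B0 = {p0, q0}
  B1 = {p10, p4, p9, q10, q4, q9}
  B2 = {p14, p19, q14, q19}
  B3 = {p22, p25, q22, q25}
  B4 = {p15, p26, p27, p7, q15, q26, q27, q7}
  B5 = {p12, p17, p18, q12, q17, q18}
  B6 = {p20, p23, p24, q20, q23, q24}
  B7 = {p2, q2}
  B8 = {p8, q8}
  B9 = {p16, q16}
  B10 = {p5, q5}
  B11 = {p13, q13}
  B12 = {p21, q21}
  B13 = {p1, p6, q1, q6}
  B14 = {p3, q3}
  B15 = {p11, q11}
p0 ∈ B0, q0 ∈ B0 → same block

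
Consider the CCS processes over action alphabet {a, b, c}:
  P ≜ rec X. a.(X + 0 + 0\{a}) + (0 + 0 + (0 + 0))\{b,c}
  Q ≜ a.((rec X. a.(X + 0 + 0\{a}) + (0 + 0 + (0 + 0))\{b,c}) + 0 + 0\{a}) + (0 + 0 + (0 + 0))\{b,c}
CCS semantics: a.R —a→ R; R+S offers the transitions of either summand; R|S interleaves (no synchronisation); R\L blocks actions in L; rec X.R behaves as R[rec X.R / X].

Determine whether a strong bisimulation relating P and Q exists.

P ~ Q

P's transition system — 2 states:
  u0 = rec X. a.(X + 0 + 0\{a}) + (0 + 0 + (0 + 0))\{b,c} → -a-> u1
  u1 = (rec X. a.(X + 0 + 0\{a}) + (0 + 0 + (0 + 0))\{b,c}) + 0 + 0\{a} → -a-> u1
Q's transition system — 2 states:
  v0 = a.((rec X. a.(X + 0 + 0\{a}) + (0 + 0 + (0 + 0))\{b,c}) + 0 + 0\{a}) + (0 + 0 + (0 + 0))\{b,c} → -a-> v1
  v1 = (rec X. a.(X + 0 + 0\{a}) + (0 + 0 + (0 + 0))\{b,c}) + 0 + 0\{a} → -a-> v1
Partition-refinement fixed point:
  B0 = {u0, u1, v0, v1}
u0 ∈ B0, v0 ∈ B0 → same block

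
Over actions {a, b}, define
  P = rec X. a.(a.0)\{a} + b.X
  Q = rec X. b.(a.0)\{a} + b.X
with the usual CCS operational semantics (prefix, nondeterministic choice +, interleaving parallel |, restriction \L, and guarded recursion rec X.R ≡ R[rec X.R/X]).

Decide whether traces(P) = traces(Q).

Reachable graph of P (2 states):
  m0 = rec X. a.(a.0)\{a} + b.X ⊢ ··a··> m1, ··b··> m0
  m1 = (a.0)\{a} ⊢ (no moves)
Reachable graph of Q (2 states):
  n0 = rec X. b.(a.0)\{a} + b.X ⊢ ··b··> n0, ··b··> n1
  n1 = (a.0)\{a} ⊢ (no moves)
Trace ⟨a⟩ through P, begin at {m0}:
  [1] a ⇒ {m1}
  P completes σ.
Trace ⟨a⟩ through Q, begin at {n0}:
  [1] a ⇒ ∅ (Q stuck)

trace-distinct — witness ⟨a⟩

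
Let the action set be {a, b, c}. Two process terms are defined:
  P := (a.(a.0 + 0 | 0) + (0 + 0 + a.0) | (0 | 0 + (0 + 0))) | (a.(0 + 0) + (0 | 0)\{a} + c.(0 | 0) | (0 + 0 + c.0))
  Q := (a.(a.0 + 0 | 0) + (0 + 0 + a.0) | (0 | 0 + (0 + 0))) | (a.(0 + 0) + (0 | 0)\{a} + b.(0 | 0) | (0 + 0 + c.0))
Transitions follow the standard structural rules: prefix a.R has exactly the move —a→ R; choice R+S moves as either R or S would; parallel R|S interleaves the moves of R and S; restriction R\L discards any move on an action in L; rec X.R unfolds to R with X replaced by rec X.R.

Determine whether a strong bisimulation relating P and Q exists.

LTS(P): 20 reachable states
  m0 = (a.(a.0 + 0 | 0) + (0 + 0 + a.0) | (0 | 0 + (0 + 0))) | (a.(0 + 0) + (0 | 0)\{a} + c.(0 | 0) | (0 + 0 + c.0)) | =a=> m1, =a=> m2, =a=> m3, =c=> m4, =c=> m5
  m1 = (a.(a.0 + 0 | 0) + (0 + 0 + a.0) | (0 | 0 + (0 + 0))) | (0 + 0) | =a=> m6, =a=> m7
  m2 = (a.0 + 0 | 0) | (a.(0 + 0) + (0 | 0)\{a} + c.(0 | 0) | (0 + 0 + c.0)) | =a=> m6, =a=> m8, =c=> m10, =c=> m9
  m3 = 0 | (0 | 0 + (0 + 0)) | (a.(0 + 0) + (0 | 0)\{a} + c.(0 | 0) | (0 + 0 + c.0)) | =a=> m7, =c=> m11, =c=> m12
  m4 = (a.(a.0 + 0 | 0) + (0 + 0 + a.0) | (0 | 0 + (0 + 0))) | (0 | 0 | (0 + 0 + c.0)) | =a=> m11, =a=> m9, =c=> m13
  m5 = (a.(a.0 + 0 | 0) + (0 + 0 + a.0) | (0 | 0 + (0 + 0))) | (c.(0 | 0) | 0) | =a=> m10, =a=> m12, =c=> m13
  m6 = (a.0 + 0 | 0) | (0 + 0) | =a=> m14
  m7 = 0 | (0 | 0 + (0 + 0)) | (0 + 0) | deadlocked
  m8 = 0 | (a.(0 + 0) + (0 | 0)\{a} + c.(0 | 0) | (0 + 0 + c.0)) | =a=> m14, =c=> m15, =c=> m16
  m9 = (a.0 + 0 | 0) | (0 | 0 | (0 + 0 + c.0)) | =a=> m15, =c=> m17
  m10 = (a.0 + 0 | 0) | (c.(0 | 0) | 0) | =a=> m16, =c=> m17
  m11 = 0 | (0 | 0 + (0 + 0)) | (0 | 0 | (0 + 0 + c.0)) | =c=> m18
  m12 = 0 | (0 | 0 + (0 + 0)) | (c.(0 | 0) | 0) | =c=> m18
  m13 = (a.(a.0 + 0 | 0) + (0 + 0 + a.0) | (0 | 0 + (0 + 0))) | (0 | 0 | 0) | =a=> m17, =a=> m18
  m14 = 0 | (0 + 0) | deadlocked
  m15 = 0 | (0 | 0 | (0 + 0 + c.0)) | =c=> m19
  m16 = 0 | (c.(0 | 0) | 0) | =c=> m19
  m17 = (a.0 + 0 | 0) | (0 | 0 | 0) | =a=> m19
  m18 = 0 | (0 | 0 + (0 + 0)) | (0 | 0 | 0) | deadlocked
  m19 = 0 | (0 | 0 | 0) | deadlocked
LTS(Q): 20 reachable states
  n0 = (a.(a.0 + 0 | 0) + (0 + 0 + a.0) | (0 | 0 + (0 + 0))) | (a.(0 + 0) + (0 | 0)\{a} + b.(0 | 0) | (0 + 0 + c.0)) | =a=> n1, =a=> n2, =a=> n3, =b=> n4, =c=> n5
  n1 = (a.(a.0 + 0 | 0) + (0 + 0 + a.0) | (0 | 0 + (0 + 0))) | (0 + 0) | =a=> n6, =a=> n7
  n2 = (a.0 + 0 | 0) | (a.(0 + 0) + (0 | 0)\{a} + b.(0 | 0) | (0 + 0 + c.0)) | =a=> n6, =a=> n8, =b=> n9, =c=> n10
  n3 = 0 | (0 | 0 + (0 + 0)) | (a.(0 + 0) + (0 | 0)\{a} + b.(0 | 0) | (0 + 0 + c.0)) | =a=> n7, =b=> n11, =c=> n12
  n4 = (a.(a.0 + 0 | 0) + (0 + 0 + a.0) | (0 | 0 + (0 + 0))) | (0 | 0 | (0 + 0 + c.0)) | =a=> n11, =a=> n9, =c=> n13
  n5 = (a.(a.0 + 0 | 0) + (0 + 0 + a.0) | (0 | 0 + (0 + 0))) | (b.(0 | 0) | 0) | =a=> n10, =a=> n12, =b=> n13
  n6 = (a.0 + 0 | 0) | (0 + 0) | =a=> n14
  n7 = 0 | (0 | 0 + (0 + 0)) | (0 + 0) | deadlocked
  n8 = 0 | (a.(0 + 0) + (0 | 0)\{a} + b.(0 | 0) | (0 + 0 + c.0)) | =a=> n14, =b=> n15, =c=> n16
  n9 = (a.0 + 0 | 0) | (0 | 0 | (0 + 0 + c.0)) | =a=> n15, =c=> n17
  n10 = (a.0 + 0 | 0) | (b.(0 | 0) | 0) | =a=> n16, =b=> n17
  n11 = 0 | (0 | 0 + (0 + 0)) | (0 | 0 | (0 + 0 + c.0)) | =c=> n18
  n12 = 0 | (0 | 0 + (0 + 0)) | (b.(0 | 0) | 0) | =b=> n18
  n13 = (a.(a.0 + 0 | 0) + (0 + 0 + a.0) | (0 | 0 + (0 + 0))) | (0 | 0 | 0) | =a=> n17, =a=> n18
  n14 = 0 | (0 + 0) | deadlocked
  n15 = 0 | (0 | 0 | (0 + 0 + c.0)) | =c=> n19
  n16 = 0 | (b.(0 | 0) | 0) | =b=> n19
  n17 = (a.0 + 0 | 0) | (0 | 0 | 0) | =a=> n19
  n18 = 0 | (0 | 0 + (0 + 0)) | (0 | 0 | 0) | deadlocked
  n19 = 0 | (0 | 0 | 0) | deadlocked
Coarsest stable partition (strong bisimilarity classes):
  B0 = {m0}
  B1 = {m2}
  B2 = {m10, m9, n9}
  B3 = {m17, m6, n17, n6}
  B4 = {m14, m18, m19, m7, n14, n18, n19, n7}
  B5 = {m11, m12, m15, m16, n11, n15}
  B6 = {m3, m8}
  B7 = {m4, m5, n4}
  B8 = {m1, m13, n1, n13}
  B9 = {n0}
  B10 = {n3, n8}
  B11 = {n12, n16}
  B12 = {n5}
  B13 = {n10}
  B14 = {n2}
m0 ∈ B0, n0 ∈ B9 → different blocks

NO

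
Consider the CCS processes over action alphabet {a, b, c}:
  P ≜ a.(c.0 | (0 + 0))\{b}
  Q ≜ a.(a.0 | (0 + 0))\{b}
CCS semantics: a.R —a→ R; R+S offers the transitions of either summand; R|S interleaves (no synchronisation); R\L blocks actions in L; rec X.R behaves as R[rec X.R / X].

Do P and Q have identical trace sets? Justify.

NO — witness ⟨ac⟩

Reachable graph of P (3 states):
  s0 = a.(c.0 | (0 + 0))\{b} | ··a··> s1
  s1 = (c.0 | (0 + 0))\{b} | ··c··> s2
  s2 = (0 | (0 + 0))\{b} | deadlocked
Reachable graph of Q (3 states):
  t0 = a.(a.0 | (0 + 0))\{b} | ··a··> t1
  t1 = (a.0 | (0 + 0))\{b} | ··a··> t2
  t2 = (0 | (0 + 0))\{b} | deadlocked
Trace ⟨ac⟩ through P, begin at {s0}:
  [1] a ⇒ {s1}
  [2] c ⇒ {s2}
  — P admits the full trace.
Trace ⟨ac⟩ through Q, begin at {t0}:
  [1] a ⇒ {t1}
  [2] c ⇒ ∅  — Q cannot continue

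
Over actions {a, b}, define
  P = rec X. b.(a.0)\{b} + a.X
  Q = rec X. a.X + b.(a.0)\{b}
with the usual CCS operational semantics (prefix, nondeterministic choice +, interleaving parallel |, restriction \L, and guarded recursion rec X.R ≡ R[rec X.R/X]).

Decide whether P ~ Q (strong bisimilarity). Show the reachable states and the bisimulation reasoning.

YES

LTS(P): 3 reachable states
  m0 = rec X. b.(a.0)\{b} + a.X has moves =a=> m0, =b=> m1
  m1 = (a.0)\{b} has moves =a=> m2
  m2 = 0\{b} has moves ∅
LTS(Q): 3 reachable states
  n0 = rec X. a.X + b.(a.0)\{b} has moves =a=> n0, =b=> n1
  n1 = (a.0)\{b} has moves =a=> n2
  n2 = 0\{b} has moves ∅
Bisimilarity quotient blocks:
  B0 = {m0, n0}
  B1 = {m1, n1}
  B2 = {m2, n2}
m0 ∈ B0, n0 ∈ B0 → same block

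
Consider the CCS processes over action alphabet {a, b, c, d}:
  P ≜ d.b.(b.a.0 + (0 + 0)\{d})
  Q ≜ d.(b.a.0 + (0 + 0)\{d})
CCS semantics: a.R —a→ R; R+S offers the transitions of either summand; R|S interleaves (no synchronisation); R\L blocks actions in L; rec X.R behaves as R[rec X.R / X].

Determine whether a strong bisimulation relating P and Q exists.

not bisimilar

Reachable graph of P (5 states):
  p0 = d.b.(b.a.0 + (0 + 0)\{d}) → ··d··> p1
  p1 = b.(b.a.0 + (0 + 0)\{d}) → ··b··> p2
  p2 = b.a.0 + (0 + 0)\{d} → ··b··> p3
  p3 = a.0 → ··a··> p4
  p4 = 0 → stopped
Reachable graph of Q (4 states):
  q0 = d.(b.a.0 + (0 + 0)\{d}) → ··d··> q1
  q1 = b.a.0 + (0 + 0)\{d} → ··b··> q2
  q2 = a.0 → ··a··> q3
  q3 = 0 → stopped
Partition-refinement fixed point:
  B0 = {p0}
  B1 = {p1}
  B2 = {p2, q1}
  B3 = {p3, q2}
  B4 = {p4, q3}
  B5 = {q0}
p0 ∈ B0, q0 ∈ B5 → different blocks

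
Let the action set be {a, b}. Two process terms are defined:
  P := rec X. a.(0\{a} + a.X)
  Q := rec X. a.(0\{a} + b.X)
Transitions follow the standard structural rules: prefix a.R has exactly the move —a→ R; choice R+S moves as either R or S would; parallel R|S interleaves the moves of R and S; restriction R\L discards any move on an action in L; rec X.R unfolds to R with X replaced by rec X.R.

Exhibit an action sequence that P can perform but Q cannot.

LTS(P): 2 reachable states
  p0 = rec X. a.(0\{a} + a.X) :: —a→ p1
  p1 = 0\{a} + a.(rec X. a.(0\{a} + a.X)) :: —a→ p0
LTS(Q): 2 reachable states
  q0 = rec X. a.(0\{a} + b.X) :: —a→ q1
  q1 = 0\{a} + b.(rec X. a.(0\{a} + b.X)) :: —b→ q0
Trace ⟨aa⟩ through P, begin at {p0}:
  [1] a ⇒ {p1}
  [2] a ⇒ {p0}
  — P admits the full trace.
Trace ⟨aa⟩ through Q, begin at {q0}:
  [1] a ⇒ {q1}
  [2] a ⇒ ∅  — Q cannot continue

aa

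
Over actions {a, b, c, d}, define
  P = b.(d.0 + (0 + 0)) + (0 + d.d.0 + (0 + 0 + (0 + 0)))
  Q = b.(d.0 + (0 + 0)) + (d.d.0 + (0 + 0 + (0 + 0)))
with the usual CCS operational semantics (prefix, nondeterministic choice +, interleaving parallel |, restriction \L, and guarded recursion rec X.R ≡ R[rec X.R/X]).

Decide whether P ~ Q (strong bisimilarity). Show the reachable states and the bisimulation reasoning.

LTS(P): 4 reachable states
  u0 = b.(d.0 + (0 + 0)) + (0 + d.d.0 + (0 + 0 + (0 + 0))) | —b→ u1, —d→ u2
  u1 = d.0 + (0 + 0) | —d→ u3
  u2 = d.0 | —d→ u3
  u3 = 0 | ·
LTS(Q): 4 reachable states
  v0 = b.(d.0 + (0 + 0)) + (d.d.0 + (0 + 0 + (0 + 0))) | —b→ v1, —d→ v2
  v1 = d.0 + (0 + 0) | —d→ v3
  v2 = d.0 | —d→ v3
  v3 = 0 | ·
Partition-refinement fixed point:
  B0 = {u0, v0}
  B1 = {u1, u2, v1, v2}
  B2 = {u3, v3}
u0 ∈ B0, v0 ∈ B0 → same block

bisimilar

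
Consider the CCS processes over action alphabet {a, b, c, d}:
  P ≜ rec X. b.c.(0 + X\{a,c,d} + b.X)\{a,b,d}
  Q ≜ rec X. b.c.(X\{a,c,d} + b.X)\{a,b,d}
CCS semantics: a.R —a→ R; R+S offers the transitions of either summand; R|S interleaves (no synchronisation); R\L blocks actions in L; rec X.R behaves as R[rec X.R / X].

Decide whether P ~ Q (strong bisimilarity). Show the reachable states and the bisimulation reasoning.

bisimilar

Reachable graph of P (3 states):
  m0 = rec X. b.c.(0 + X\{a,c,d} + b.X)\{a,b,d} :: -b-> m1
  m1 = c.(0 + (rec X. b.c.(0 + X\{a,c,d} + b.X)\{a,b,d})\{a,c,d} + b.(rec X. b.c.(0 + X\{a,c,d} + b.X)\{a,b,d}))\{a,b,d} :: -c-> m2
  m2 = (0 + (rec X. b.c.(0 + X\{a,c,d} + b.X)\{a,b,d})\{a,c,d} + b.(rec X. b.c.(0 + X\{a,c,d} + b.X)\{a,b,d}))\{a,b,d} :: ·
Reachable graph of Q (3 states):
  n0 = rec X. b.c.(X\{a,c,d} + b.X)\{a,b,d} :: -b-> n1
  n1 = c.((rec X. b.c.(X\{a,c,d} + b.X)\{a,b,d})\{a,c,d} + b.(rec X. b.c.(X\{a,c,d} + b.X)\{a,b,d}))\{a,b,d} :: -c-> n2
  n2 = ((rec X. b.c.(X\{a,c,d} + b.X)\{a,b,d})\{a,c,d} + b.(rec X. b.c.(X\{a,c,d} + b.X)\{a,b,d}))\{a,b,d} :: ·
Coarsest stable partition (strong bisimilarity classes):
  B0 = {m0, n0}
  B1 = {m1, n1}
  B2 = {m2, n2}
m0 ∈ B0, n0 ∈ B0 → same block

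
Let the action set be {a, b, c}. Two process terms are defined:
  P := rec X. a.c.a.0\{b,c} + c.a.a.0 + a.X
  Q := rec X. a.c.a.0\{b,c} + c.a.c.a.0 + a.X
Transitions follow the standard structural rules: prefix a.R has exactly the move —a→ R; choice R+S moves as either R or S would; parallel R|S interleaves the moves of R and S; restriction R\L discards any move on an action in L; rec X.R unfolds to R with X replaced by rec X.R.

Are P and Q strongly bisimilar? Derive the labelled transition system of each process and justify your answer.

NO

Reachable graph of P (7 states):
  p0 = rec X. a.c.a.0\{b,c} + c.a.a.0 + a.X | —a→ p0, —a→ p1, —c→ p2
  p1 = c.a.0\{b,c} | —c→ p3
  p2 = a.a.0 | —a→ p4
  p3 = a.0\{b,c} | —a→ p5
  p4 = a.0 | —a→ p6
  p5 = 0\{b,c} | ·
  p6 = 0 | ·
Reachable graph of Q (8 states):
  q0 = rec X. a.c.a.0\{b,c} + c.a.c.a.0 + a.X | —a→ q0, —a→ q1, —c→ q2
  q1 = c.a.0\{b,c} | —c→ q3
  q2 = a.c.a.0 | —a→ q4
  q3 = a.0\{b,c} | —a→ q5
  q4 = c.a.0 | —c→ q6
  q5 = 0\{b,c} | ·
  q6 = a.0 | —a→ q7
  q7 = 0 | ·
Partition-refinement fixed point:
  B0 = {p0}
  B1 = {p2}
  B2 = {p3, p4, q3, q6}
  B3 = {p5, p6, q5, q7}
  B4 = {p1, q1, q4}
  B5 = {q0}
  B6 = {q2}
p0 ∈ B0, q0 ∈ B5 → different blocks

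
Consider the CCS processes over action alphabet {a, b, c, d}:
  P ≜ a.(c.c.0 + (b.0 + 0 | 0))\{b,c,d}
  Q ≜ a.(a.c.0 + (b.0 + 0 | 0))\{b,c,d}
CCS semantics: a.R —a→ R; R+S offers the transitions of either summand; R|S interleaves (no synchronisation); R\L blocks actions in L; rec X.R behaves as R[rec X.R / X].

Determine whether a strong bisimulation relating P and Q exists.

Reachable graph of P (2 states):
  m0 = a.(c.c.0 + (b.0 + 0 | 0))\{b,c,d} :: --a--▸ m1
  m1 = (c.c.0 + (b.0 + 0 | 0))\{b,c,d} :: deadlocked
Reachable graph of Q (3 states):
  n0 = a.(a.c.0 + (b.0 + 0 | 0))\{b,c,d} :: --a--▸ n1
  n1 = (a.c.0 + (b.0 + 0 | 0))\{b,c,d} :: --a--▸ n2
  n2 = (c.0)\{b,c,d} :: deadlocked
Coarsest stable partition (strong bisimilarity classes):
  B0 = {m0, n1}
  B1 = {m1, n2}
  B2 = {n0}
m0 ∈ B0, n0 ∈ B2 → different blocks

not bisimilar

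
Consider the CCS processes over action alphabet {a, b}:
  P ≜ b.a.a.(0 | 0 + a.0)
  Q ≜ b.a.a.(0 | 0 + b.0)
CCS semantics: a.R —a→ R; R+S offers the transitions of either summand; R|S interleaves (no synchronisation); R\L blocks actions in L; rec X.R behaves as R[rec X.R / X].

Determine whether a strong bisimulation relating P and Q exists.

P's transition system — 5 states:
  s0 = b.a.a.(0 | 0 + a.0) ⊢ -b-> s1
  s1 = a.a.(0 | 0 + a.0) ⊢ -a-> s2
  s2 = a.(0 | 0 + a.0) ⊢ -a-> s3
  s3 = 0 | 0 + a.0 ⊢ -a-> s4
  s4 = 0 ⊢ deadlocked
Q's transition system — 5 states:
  t0 = b.a.a.(0 | 0 + b.0) ⊢ -b-> t1
  t1 = a.a.(0 | 0 + b.0) ⊢ -a-> t2
  t2 = a.(0 | 0 + b.0) ⊢ -a-> t3
  t3 = 0 | 0 + b.0 ⊢ -b-> t4
  t4 = 0 ⊢ deadlocked
Coarsest stable partition (strong bisimilarity classes):
  B0 = {s0}
  B1 = {s1}
  B2 = {s2}
  B3 = {s3}
  B4 = {s4, t4}
  B5 = {t0}
  B6 = {t1}
  B7 = {t2}
  B8 = {t3}
s0 ∈ B0, t0 ∈ B5 → different blocks

not bisimilar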